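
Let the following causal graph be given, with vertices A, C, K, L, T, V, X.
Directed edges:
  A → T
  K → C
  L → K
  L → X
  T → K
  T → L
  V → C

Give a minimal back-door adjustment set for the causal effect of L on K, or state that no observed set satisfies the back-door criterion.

desc(L)\{L}={C,K,X}; candidates ⊆ {A,T,V}.
size 0: {}; under {} L still reaches {A,C,K,T} ∋ K.
{T}: L⊥K given {T} in G with L→· removed — back-door holds.

L→K: minimal back-door set {T}.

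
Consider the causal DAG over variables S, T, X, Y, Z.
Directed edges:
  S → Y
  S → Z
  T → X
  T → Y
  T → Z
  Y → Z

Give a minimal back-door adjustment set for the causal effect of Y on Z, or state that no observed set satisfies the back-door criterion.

Y→Z: minimal back-door set {S, T}.

desc(Y)\{Y}={Z}; candidates ⊆ {S,T,X}.
size 0: {}; under {} Y still reaches {S,T,X,Z} ∋ Z.
size 1: {S}, {T}, {X}; under {S} Y still reaches {T,X,Z} ∋ Z.
{S,T}: Y⊥Z given {S,T} in G with Y→· removed — back-door holds.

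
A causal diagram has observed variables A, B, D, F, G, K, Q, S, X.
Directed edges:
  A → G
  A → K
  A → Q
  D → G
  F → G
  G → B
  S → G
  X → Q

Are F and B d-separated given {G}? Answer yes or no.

Bayes-Ball from F | {G} reaches {A,D,K,Q,S}.
B ∉ reach(F|{G}) ⇒ F ⊥ B | {G}.

Yes — F ⊥ B | {G}.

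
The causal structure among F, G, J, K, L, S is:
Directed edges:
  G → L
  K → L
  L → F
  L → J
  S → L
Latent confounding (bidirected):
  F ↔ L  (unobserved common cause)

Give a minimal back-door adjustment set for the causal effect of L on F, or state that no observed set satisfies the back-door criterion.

L→F: no observed back-door set.

desc(L)\{L}={F,J}; candidates ⊆ {G,K,S}.
L↔F: latent back-door arc(s) into L.
size 0: {}; under {} L still reaches {F,G,K,S} ∋ F.
size 1: {G}, {K}, {S}; under {G} L still reaches {F,K,S} ∋ F.
size 2: {G,K}, {G,S}, {K,S}; under {G,K} L still reaches {F,S} ∋ F.
L↔F cannot be blocked by any observed set — no back-door set.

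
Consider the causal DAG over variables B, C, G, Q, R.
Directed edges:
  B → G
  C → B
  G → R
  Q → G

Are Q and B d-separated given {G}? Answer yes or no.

Bayes-Ball from Q | {G} reaches {B,C}.
B ∈ reach(Q|{G}) ⇒ Q ⊥̸ B | {G}.

No — Q and B are d-connected given {G}.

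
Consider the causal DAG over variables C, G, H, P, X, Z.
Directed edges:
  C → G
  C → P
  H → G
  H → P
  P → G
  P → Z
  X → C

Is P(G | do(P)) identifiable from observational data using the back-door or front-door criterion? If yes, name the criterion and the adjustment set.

P(G|do(P)): backdoor, adjust for {C, H}.

desc(P)\{P}={G,Z}; candidates ⊆ {C,H,X}.
size 0: {}; under {} P still reaches {C,G,H,X} ∋ G.
size 1: {C}, {H}, {X}; under {C} P still reaches {G,H} ∋ G.
{C,H}: P⊥G given {C,H} in G with P→· removed — back-door holds.
P(G|do(P)) = Σ_{C,H} P(G|P,C,H)·P(C,H).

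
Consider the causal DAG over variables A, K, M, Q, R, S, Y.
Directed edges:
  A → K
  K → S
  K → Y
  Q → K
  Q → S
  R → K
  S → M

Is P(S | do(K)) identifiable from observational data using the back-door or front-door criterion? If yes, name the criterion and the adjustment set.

P(S|do(K)): backdoor, adjust for {Q}.

desc(K)\{K}={M,S,Y}; candidates ⊆ {A,Q,R}.
size 0: {}; under {} K still reaches {A,M,Q,R,S} ∋ S.
{Q}: K⊥S given {Q} in G with K→· removed — back-door holds.
P(S|do(K)) = Σ_{Q} P(S|K,Q)·P(Q).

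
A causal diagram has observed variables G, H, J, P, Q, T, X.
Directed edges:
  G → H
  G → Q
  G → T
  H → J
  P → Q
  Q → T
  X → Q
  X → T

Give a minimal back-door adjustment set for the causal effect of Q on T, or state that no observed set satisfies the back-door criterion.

desc(Q)\{Q}={T}; candidates ⊆ {G,H,J,P,X}.
size 0: {}; under {} Q still reaches {G,H,J,P,T,X} ∋ T.
size 1: {G}, {H}, {J} …(+2); under {G} Q still reaches {P,T,X} ∋ T.
{G,X}: Q⊥T given {G,X} in G with Q→· removed — back-door holds.

Q→T: minimal back-door set {G, X}.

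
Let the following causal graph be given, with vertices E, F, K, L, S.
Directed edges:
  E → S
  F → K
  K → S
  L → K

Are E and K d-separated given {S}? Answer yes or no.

Bayes-Ball from E | {S} reaches {F,K,L}.
K ∈ reach(E|{S}) ⇒ E ⊥̸ K | {S}.

No — E and K are d-connected given {S}.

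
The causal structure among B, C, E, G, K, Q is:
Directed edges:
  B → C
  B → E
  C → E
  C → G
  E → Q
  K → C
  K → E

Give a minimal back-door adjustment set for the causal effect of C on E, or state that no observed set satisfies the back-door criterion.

C→E: minimal back-door set {B, K}.

desc(C)\{C}={E,G,Q}; candidates ⊆ {B,K}.
size 0: {}; under {} C still reaches {B,E,K,Q} ∋ E.
size 1: {B}, {K}; under {B} C still reaches {E,K,Q} ∋ E.
{B,K}: C⊥E given {B,K} in G with C→· removed — back-door holds.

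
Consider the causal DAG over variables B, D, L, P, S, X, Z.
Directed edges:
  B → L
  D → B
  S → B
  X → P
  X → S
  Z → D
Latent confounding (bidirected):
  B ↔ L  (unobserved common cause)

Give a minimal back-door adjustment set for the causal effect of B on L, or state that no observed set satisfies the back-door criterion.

desc(B)\{B}={L}; candidates ⊆ {D,P,S,X,Z}.
B↔L: latent back-door arc(s) into B.
size 0: {}; under {} B still reaches {D,L,P,S,X,Z} ∋ L.
size 1: {D}, {P}, {S} …(+2); under {D} B still reaches {L,P,S,X} ∋ L.
size 2: {D,P}, {D,S}, {D,X} …(+7); under {D,P} B still reaches {L,S,X} ∋ L.
B↔L cannot be blocked by any observed set — no back-door set.

B→L: no observed back-door set.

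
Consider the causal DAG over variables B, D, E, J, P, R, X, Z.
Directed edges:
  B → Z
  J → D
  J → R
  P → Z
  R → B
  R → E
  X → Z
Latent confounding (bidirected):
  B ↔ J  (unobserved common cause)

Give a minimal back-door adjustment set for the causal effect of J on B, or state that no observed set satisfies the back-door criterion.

desc(J)\{J}={B,D,E,R,Z}; candidates ⊆ {P,X}.
J↔B: latent back-door arc(s) into J.
size 0: {}; under {} J still reaches {B,Z} ∋ B.
size 1: {P}, {X}; under {P} J still reaches {B,Z} ∋ B.
size 2: {P,X}; under {P,X} J still reaches {B,Z} ∋ B.
J↔B cannot be blocked by any observed set — no back-door set.

J→B: no observed back-door set.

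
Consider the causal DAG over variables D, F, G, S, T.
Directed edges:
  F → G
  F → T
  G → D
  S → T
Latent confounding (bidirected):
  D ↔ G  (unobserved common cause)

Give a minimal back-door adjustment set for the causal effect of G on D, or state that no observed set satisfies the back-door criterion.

G→D: no observed back-door set.

desc(G)\{G}={D}; candidates ⊆ {F,S,T}.
G↔D: latent back-door arc(s) into G.
size 0: {}; under {} G still reaches {D,F,T} ∋ D.
size 1: {F}, {S}, {T}; under {F} G still reaches {D} ∋ D.
size 2: {F,S}, {F,T}, {S,T}; under {F,S} G still reaches {D} ∋ D.
G↔D cannot be blocked by any observed set — no back-door set.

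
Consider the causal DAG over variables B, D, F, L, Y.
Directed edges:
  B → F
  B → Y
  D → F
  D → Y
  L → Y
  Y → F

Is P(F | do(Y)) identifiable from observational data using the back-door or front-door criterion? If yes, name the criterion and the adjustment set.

P(F|do(Y)): backdoor, adjust for {B, D}.

desc(Y)\{Y}={F}; candidates ⊆ {B,D,L}.
size 0: {}; under {} Y still reaches {B,D,F,L} ∋ F.
size 1: {B}, {D}, {L}; under {B} Y still reaches {D,F,L} ∋ F.
{B,D}: Y⊥F given {B,D} in G with Y→· removed — back-door holds.
P(F|do(Y)) = Σ_{B,D} P(F|Y,B,D)·P(B,D).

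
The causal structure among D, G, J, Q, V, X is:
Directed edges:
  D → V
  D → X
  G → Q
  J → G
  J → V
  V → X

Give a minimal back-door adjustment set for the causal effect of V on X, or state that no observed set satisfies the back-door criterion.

desc(V)\{V}={X}; candidates ⊆ {D,G,J,Q}.
size 0: {}; under {} V still reaches {D,G,J,Q,X} ∋ X.
{D}: V⊥X given {D} in G with V→· removed — back-door holds.

V→X: minimal back-door set {D}.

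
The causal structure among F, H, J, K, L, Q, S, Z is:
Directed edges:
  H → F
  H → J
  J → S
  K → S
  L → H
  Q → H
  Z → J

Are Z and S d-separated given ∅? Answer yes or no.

Bayes-Ball from Z | ∅ reaches {J,S}.
S ∈ reach(Z|∅) ⇒ Z ⊥̸ S | ∅.

No — Z and S are d-connected given ∅.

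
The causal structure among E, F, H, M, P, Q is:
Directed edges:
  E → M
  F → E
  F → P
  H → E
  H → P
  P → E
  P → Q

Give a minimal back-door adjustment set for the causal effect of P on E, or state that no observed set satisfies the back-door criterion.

P→E: minimal back-door set {F, H}.

desc(P)\{P}={E,M,Q}; candidates ⊆ {F,H}.
size 0: {}; under {} P still reaches {E,F,H,M} ∋ E.
size 1: {F}, {H}; under {F} P still reaches {E,H,M} ∋ E.
{F,H}: P⊥E given {F,H} in G with P→· removed — back-door holds.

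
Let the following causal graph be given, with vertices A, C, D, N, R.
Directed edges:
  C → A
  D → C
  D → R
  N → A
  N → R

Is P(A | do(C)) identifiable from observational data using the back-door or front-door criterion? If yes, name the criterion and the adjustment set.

desc(C)\{C}={A}; candidates ⊆ {D,N,R}.
∅: C⊥A given ∅ in G with C→· removed — back-door holds.
P(A|do(C)) = P(A|C) — no adjustment needed.

P(A|do(C)): backdoor, adjust for ∅.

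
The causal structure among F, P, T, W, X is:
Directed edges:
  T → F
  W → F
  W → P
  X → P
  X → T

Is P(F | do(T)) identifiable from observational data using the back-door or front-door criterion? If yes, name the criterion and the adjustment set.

P(F|do(T)): backdoor, adjust for ∅.

desc(T)\{T}={F}; candidates ⊆ {P,W,X}.
∅: T⊥F given ∅ in G with T→· removed — back-door holds.
P(F|do(T)) = P(F|T) — no adjustment needed.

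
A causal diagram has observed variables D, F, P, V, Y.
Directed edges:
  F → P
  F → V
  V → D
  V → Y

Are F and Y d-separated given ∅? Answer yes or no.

No — F and Y are d-connected given ∅.

Bayes-Ball from F | ∅ reaches {D,P,V,Y}.
Y ∈ reach(F|∅) ⇒ F ⊥̸ Y | ∅.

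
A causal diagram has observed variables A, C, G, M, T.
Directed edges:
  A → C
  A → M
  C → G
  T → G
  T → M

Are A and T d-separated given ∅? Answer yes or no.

Bayes-Ball from A | ∅ reaches {C,G,M}.
T ∉ reach(A|∅) ⇒ A ⊥ T | ∅.

Yes — A ⊥ T | ∅.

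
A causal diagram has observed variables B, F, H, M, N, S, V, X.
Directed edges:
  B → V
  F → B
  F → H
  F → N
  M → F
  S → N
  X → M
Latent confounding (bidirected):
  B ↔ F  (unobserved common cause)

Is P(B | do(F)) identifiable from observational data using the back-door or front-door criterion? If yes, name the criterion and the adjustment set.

desc(F)\{F}={B,H,N,V}; candidates ⊆ {M,S,X}.
F↔B: latent back-door arc(s) into F.
size 0: {}; under {} F still reaches {B,M,V,X} ∋ B.
size 1: {M}, {S}, {X}; under {M} F still reaches {B,V} ∋ B.
size 2: {M,S}, {M,X}, {S,X}; under {M,S} F still reaches {B,V} ∋ B.
F↔B cannot be blocked by any observed set — no back-door set.
No mediator lies on a directed F→…→B path.
Neither criterion identifies P(B|do(F)) in this graph.

P(B|do(F)): not identifiable (no BD/FD set).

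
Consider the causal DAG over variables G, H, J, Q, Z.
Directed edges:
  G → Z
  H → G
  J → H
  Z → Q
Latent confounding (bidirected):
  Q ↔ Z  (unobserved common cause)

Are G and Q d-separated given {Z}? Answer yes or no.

Bayes-Ball from G | {Z} reaches {H,J,Q}.
Q ∈ reach(G|{Z}) ⇒ G ⊥̸ Q | {Z}.

No — G and Q are d-connected given {Z}.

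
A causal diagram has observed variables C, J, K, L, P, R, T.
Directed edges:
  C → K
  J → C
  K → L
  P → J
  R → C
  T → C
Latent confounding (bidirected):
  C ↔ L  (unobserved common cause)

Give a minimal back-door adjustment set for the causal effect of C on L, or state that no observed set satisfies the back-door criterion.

C→L: no observed back-door set.

desc(C)\{C}={K,L}; candidates ⊆ {J,P,R,T}.
C↔L: latent back-door arc(s) into C.
size 0: {}; under {} C still reaches {J,L,P,R,T} ∋ L.
size 1: {J}, {P}, {R} …(+1); under {J} C still reaches {L,R,T} ∋ L.
size 2: {J,P}, {J,R}, {J,T} …(+3); under {J,P} C still reaches {L,R,T} ∋ L.
C↔L cannot be blocked by any observed set — no back-door set.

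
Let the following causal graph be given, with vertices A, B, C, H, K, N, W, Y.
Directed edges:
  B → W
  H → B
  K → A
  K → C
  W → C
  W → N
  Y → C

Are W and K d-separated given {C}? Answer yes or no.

No — W and K are d-connected given {C}.

Bayes-Ball from W | {C} reaches {A,B,H,K,N,Y}.
K ∈ reach(W|{C}) ⇒ W ⊥̸ K | {C}.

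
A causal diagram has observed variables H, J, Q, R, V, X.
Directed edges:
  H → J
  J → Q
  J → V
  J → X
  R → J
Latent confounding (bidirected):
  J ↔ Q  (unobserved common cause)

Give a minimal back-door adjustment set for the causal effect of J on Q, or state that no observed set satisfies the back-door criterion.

J→Q: no observed back-door set.

desc(J)\{J}={Q,V,X}; candidates ⊆ {H,R}.
J↔Q: latent back-door arc(s) into J.
size 0: {}; under {} J still reaches {H,Q,R} ∋ Q.
size 1: {H}, {R}; under {H} J still reaches {Q,R} ∋ Q.
size 2: {H,R}; under {H,R} J still reaches {Q} ∋ Q.
J↔Q cannot be blocked by any observed set — no back-door set.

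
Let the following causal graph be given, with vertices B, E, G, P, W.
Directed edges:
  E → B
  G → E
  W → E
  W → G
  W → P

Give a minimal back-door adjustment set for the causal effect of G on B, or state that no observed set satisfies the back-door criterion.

desc(G)\{G}={B,E}; candidates ⊆ {P,W}.
size 0: {}; under {} G still reaches {B,E,P,W} ∋ B.
{W}: G⊥B given {W} in G with G→· removed — back-door holds.

G→B: minimal back-door set {W}.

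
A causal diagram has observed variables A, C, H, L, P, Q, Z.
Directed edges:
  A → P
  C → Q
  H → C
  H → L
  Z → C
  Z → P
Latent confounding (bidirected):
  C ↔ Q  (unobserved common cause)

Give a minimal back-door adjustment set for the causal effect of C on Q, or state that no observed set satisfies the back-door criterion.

desc(C)\{C}={Q}; candidates ⊆ {A,H,L,P,Z}.
C↔Q: latent back-door arc(s) into C.
size 0: {}; under {} C still reaches {H,L,P,Q,Z} ∋ Q.
size 1: {A}, {H}, {L} …(+2); under {A} C still reaches {H,L,P,Q,Z} ∋ Q.
size 2: {A,H}, {A,L}, {A,P} …(+7); under {A,H} C still reaches {P,Q,Z} ∋ Q.
C↔Q cannot be blocked by any observed set — no back-door set.

C→Q: no observed back-door set.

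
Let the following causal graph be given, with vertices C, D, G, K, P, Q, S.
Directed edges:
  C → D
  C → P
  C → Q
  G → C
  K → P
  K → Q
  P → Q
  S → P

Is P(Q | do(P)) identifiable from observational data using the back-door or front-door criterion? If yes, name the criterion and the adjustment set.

P(Q|do(P)): backdoor, adjust for {C, K}.

desc(P)\{P}={Q}; candidates ⊆ {C,D,G,K,S}.
size 0: {}; under {} P still reaches {C,D,G,K,Q,S} ∋ Q.
size 1: {C}, {D}, {G} …(+2); under {C} P still reaches {K,Q,S} ∋ Q.
{C,K}: P⊥Q given {C,K} in G with P→· removed — back-door holds.
P(Q|do(P)) = Σ_{C,K} P(Q|P,C,K)·P(C,K).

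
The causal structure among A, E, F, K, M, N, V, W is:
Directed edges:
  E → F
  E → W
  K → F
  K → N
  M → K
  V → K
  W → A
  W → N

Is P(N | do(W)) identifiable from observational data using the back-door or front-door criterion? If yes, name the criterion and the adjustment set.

desc(W)\{W}={A,N}; candidates ⊆ {E,F,K,M,V}.
∅: W⊥N given ∅ in G with W→· removed — back-door holds.
P(N|do(W)) = P(N|W) — no adjustment needed.

P(N|do(W)): backdoor, adjust for ∅.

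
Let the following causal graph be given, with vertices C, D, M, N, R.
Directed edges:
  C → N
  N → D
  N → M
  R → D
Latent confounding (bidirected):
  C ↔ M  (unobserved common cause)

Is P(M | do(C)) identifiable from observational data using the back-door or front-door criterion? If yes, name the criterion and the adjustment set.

P(M|do(C)): frontdoor, adjust for {N}.

desc(C)\{C}={D,M,N}; candidates ⊆ {R}.
C↔M: latent back-door arc(s) into C.
size 0: {}; under {} C still reaches {M} ∋ M.
size 1: {R}; under {R} C still reaches {M} ∋ M.
C↔M cannot be blocked by any observed set — no back-door set.
{N}: (i) intercepts every directed C→M path; (ii) no back-door C→{N}; (iii) {C} blocks every back-door {N}→M. Front-door holds.
P(M|do(C)) = Σ_{N} P(N|C) Σ_{C'} P(M|N,C')P(C').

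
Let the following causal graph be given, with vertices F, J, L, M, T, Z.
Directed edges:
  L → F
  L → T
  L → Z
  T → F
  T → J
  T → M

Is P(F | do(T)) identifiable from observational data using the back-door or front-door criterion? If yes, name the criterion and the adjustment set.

P(F|do(T)): backdoor, adjust for {L}.

desc(T)\{T}={F,J,M}; candidates ⊆ {L,Z}.
size 0: {}; under {} T still reaches {F,L,Z} ∋ F.
{L}: T⊥F given {L} in G with T→· removed — back-door holds.
P(F|do(T)) = Σ_{L} P(F|T,L)·P(L).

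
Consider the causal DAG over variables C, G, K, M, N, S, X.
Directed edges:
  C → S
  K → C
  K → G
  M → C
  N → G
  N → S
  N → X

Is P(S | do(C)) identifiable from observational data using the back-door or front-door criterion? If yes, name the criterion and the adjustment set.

desc(C)\{C}={S}; candidates ⊆ {G,K,M,N,X}.
∅: C⊥S given ∅ in G with C→· removed — back-door holds.
P(S|do(C)) = P(S|C) — no adjustment needed.

P(S|do(C)): backdoor, adjust for ∅.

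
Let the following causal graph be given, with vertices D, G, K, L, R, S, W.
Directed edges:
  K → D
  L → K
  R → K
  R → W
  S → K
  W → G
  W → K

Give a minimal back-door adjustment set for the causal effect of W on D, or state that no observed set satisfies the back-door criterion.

W→D: minimal back-door set {R}.

desc(W)\{W}={D,G,K}; candidates ⊆ {L,R,S}.
size 0: {}; under {} W still reaches {D,K,R} ∋ D.
{R}: W⊥D given {R} in G with W→· removed — back-door holds.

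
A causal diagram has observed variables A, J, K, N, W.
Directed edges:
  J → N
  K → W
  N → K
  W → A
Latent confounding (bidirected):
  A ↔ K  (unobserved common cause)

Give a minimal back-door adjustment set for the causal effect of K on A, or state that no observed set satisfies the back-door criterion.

K→A: no observed back-door set.

desc(K)\{K}={A,W}; candidates ⊆ {J,N}.
K↔A: latent back-door arc(s) into K.
size 0: {}; under {} K still reaches {A,J,N} ∋ A.
size 1: {J}, {N}; under {J} K still reaches {A,N} ∋ A.
size 2: {J,N}; under {J,N} K still reaches {A} ∋ A.
K↔A cannot be blocked by any observed set — no back-door set.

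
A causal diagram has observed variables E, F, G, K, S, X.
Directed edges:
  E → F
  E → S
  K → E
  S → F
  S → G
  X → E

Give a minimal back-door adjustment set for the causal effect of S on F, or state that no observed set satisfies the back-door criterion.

desc(S)\{S}={F,G}; candidates ⊆ {E,K,X}.
size 0: {}; under {} S still reaches {E,F,K,X} ∋ F.
{E}: S⊥F given {E} in G with S→· removed — back-door holds.

S→F: minimal back-door set {E}.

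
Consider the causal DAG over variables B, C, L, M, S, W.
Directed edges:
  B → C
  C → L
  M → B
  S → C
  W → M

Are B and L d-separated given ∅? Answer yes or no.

No — B and L are d-connected given ∅.

Bayes-Ball from B | ∅ reaches {C,L,M,W}.
L ∈ reach(B|∅) ⇒ B ⊥̸ L | ∅.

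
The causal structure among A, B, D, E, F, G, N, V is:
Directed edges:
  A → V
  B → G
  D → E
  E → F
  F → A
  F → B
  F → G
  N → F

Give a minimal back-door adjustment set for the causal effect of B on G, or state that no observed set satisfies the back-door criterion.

B→G: minimal back-door set {F}.

desc(B)\{B}={G}; candidates ⊆ {A,D,E,F,N,V}.
size 0: {}; under {} B still reaches {A,D,E,F,G,N,V} ∋ G.
{F}: B⊥G given {F} in G with B→· removed — back-door holds.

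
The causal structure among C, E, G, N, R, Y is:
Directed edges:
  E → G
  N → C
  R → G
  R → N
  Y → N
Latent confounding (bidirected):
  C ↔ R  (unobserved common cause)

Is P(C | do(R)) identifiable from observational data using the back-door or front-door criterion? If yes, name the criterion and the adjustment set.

desc(R)\{R}={C,G,N}; candidates ⊆ {E,Y}.
R↔C: latent back-door arc(s) into R.
size 0: {}; under {} R still reaches {C} ∋ C.
size 1: {E}, {Y}; under {E} R still reaches {C} ∋ C.
size 2: {E,Y}; under {E,Y} R still reaches {C} ∋ C.
R↔C cannot be blocked by any observed set — no back-door set.
{N}: (i) intercepts every directed R→C path; (ii) no back-door R→{N}; (iii) {R} blocks every back-door {N}→C. Front-door holds.
P(C|do(R)) = Σ_{N} P(N|R) Σ_{R'} P(C|N,R')P(R').

P(C|do(R)): frontdoor, adjust for {N}.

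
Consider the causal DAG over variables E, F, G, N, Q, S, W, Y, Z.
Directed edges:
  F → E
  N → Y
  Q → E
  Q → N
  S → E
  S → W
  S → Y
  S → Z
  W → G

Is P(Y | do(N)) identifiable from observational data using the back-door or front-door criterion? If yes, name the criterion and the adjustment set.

P(Y|do(N)): backdoor, adjust for ∅.

desc(N)\{N}={Y}; candidates ⊆ {E,F,G,Q,S,W,Z}.
∅: N⊥Y given ∅ in G with N→· removed — back-door holds.
P(Y|do(N)) = P(Y|N) — no adjustment needed.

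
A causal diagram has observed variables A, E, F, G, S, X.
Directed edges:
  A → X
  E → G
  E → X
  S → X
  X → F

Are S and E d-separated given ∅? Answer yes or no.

Bayes-Ball from S | ∅ reaches {F,X}.
E ∉ reach(S|∅) ⇒ S ⊥ E | ∅.

Yes — S ⊥ E | ∅.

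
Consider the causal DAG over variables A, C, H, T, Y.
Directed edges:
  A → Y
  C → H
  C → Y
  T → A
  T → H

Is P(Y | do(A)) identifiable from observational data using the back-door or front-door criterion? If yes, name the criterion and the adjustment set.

desc(A)\{A}={Y}; candidates ⊆ {C,H,T}.
∅: A⊥Y given ∅ in G with A→· removed — back-door holds.
P(Y|do(A)) = P(Y|A) — no adjustment needed.

P(Y|do(A)): backdoor, adjust for ∅.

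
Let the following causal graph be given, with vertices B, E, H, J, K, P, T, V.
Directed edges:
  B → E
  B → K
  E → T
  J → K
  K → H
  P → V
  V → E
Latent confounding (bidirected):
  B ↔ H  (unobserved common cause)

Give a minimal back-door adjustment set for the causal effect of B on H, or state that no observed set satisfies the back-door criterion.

desc(B)\{B}={E,H,K,T}; candidates ⊆ {J,P,V}.
B↔H: latent back-door arc(s) into B.
size 0: {}; under {} B still reaches {H} ∋ H.
size 1: {J}, {P}, {V}; under {J} B still reaches {H} ∋ H.
size 2: {J,P}, {J,V}, {P,V}; under {J,P} B still reaches {H} ∋ H.
B↔H cannot be blocked by any observed set — no back-door set.

B→H: no observed back-door set.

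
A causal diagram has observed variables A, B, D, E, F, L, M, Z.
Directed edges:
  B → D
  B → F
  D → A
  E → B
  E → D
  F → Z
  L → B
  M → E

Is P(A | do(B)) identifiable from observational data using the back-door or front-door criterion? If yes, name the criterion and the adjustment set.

desc(B)\{B}={A,D,F,Z}; candidates ⊆ {E,L,M}.
size 0: {}; under {} B still reaches {A,D,E,L,M} ∋ A.
{E}: B⊥A given {E} in G with B→· removed — back-door holds.
P(A|do(B)) = Σ_{E} P(A|B,E)·P(E).

P(A|do(B)): backdoor, adjust for {E}.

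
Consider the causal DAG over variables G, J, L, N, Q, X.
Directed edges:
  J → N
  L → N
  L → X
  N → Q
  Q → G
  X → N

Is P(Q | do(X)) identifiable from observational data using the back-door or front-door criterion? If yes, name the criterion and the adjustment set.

desc(X)\{X}={G,N,Q}; candidates ⊆ {J,L}.
size 0: {}; under {} X still reaches {G,L,N,Q} ∋ Q.
{L}: X⊥Q given {L} in G with X→· removed — back-door holds.
P(Q|do(X)) = Σ_{L} P(Q|X,L)·P(L).

P(Q|do(X)): backdoor, adjust for {L}.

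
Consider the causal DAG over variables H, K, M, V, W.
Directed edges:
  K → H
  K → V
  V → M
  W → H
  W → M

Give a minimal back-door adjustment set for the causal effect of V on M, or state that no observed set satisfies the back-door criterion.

V→M: minimal back-door set ∅.

desc(V)\{V}={M}; candidates ⊆ {H,K,W}.
∅: V⊥M given ∅ in G with V→· removed — back-door holds.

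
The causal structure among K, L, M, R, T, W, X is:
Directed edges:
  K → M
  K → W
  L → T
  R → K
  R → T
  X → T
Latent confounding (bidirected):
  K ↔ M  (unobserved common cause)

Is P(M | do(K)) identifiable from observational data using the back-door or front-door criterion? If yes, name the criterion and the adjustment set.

desc(K)\{K}={M,W}; candidates ⊆ {L,R,T,X}.
K↔M: latent back-door arc(s) into K.
size 0: {}; under {} K still reaches {M,R,T} ∋ M.
size 1: {L}, {R}, {T} …(+1); under {L} K still reaches {M,R,T} ∋ M.
size 2: {L,R}, {L,T}, {L,X} …(+3); under {L,R} K still reaches {M} ∋ M.
K↔M cannot be blocked by any observed set — no back-door set.
No mediator lies on a directed K→…→M path.
Neither criterion identifies P(M|do(K)) in this graph.

P(M|do(K)): not identifiable (no BD/FD set).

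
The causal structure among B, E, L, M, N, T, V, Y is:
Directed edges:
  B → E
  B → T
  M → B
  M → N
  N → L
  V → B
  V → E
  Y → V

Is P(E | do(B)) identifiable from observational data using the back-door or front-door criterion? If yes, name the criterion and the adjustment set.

desc(B)\{B}={E,T}; candidates ⊆ {L,M,N,V,Y}.
size 0: {}; under {} B still reaches {E,L,M,N,V,Y} ∋ E.
{V}: B⊥E given {V} in G with B→· removed — back-door holds.
P(E|do(B)) = Σ_{V} P(E|B,V)·P(V).

P(E|do(B)): backdoor, adjust for {V}.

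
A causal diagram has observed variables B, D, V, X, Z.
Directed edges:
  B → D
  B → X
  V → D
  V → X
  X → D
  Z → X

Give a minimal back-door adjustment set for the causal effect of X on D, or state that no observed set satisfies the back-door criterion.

desc(X)\{X}={D}; candidates ⊆ {B,V,Z}.
size 0: {}; under {} X still reaches {B,D,V,Z} ∋ D.
size 1: {B}, {V}, {Z}; under {B} X still reaches {D,V,Z} ∋ D.
{B,V}: X⊥D given {B,V} in G with X→· removed — back-door holds.

X→D: minimal back-door set {B, V}.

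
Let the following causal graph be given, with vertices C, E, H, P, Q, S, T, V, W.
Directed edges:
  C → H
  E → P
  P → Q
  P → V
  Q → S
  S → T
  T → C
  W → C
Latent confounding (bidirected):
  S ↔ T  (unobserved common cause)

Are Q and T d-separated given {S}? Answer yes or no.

Bayes-Ball from Q | {S} reaches {C,E,H,P,T,V}.
T ∈ reach(Q|{S}) ⇒ Q ⊥̸ T | {S}.

No — Q and T are d-connected given {S}.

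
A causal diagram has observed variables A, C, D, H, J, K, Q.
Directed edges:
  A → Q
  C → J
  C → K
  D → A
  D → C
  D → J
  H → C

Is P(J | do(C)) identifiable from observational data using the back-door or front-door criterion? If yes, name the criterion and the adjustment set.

desc(C)\{C}={J,K}; candidates ⊆ {A,D,H,Q}.
size 0: {}; under {} C still reaches {A,D,H,J,Q} ∋ J.
{D}: C⊥J given {D} in G with C→· removed — back-door holds.
P(J|do(C)) = Σ_{D} P(J|C,D)·P(D).

P(J|do(C)): backdoor, adjust for {D}.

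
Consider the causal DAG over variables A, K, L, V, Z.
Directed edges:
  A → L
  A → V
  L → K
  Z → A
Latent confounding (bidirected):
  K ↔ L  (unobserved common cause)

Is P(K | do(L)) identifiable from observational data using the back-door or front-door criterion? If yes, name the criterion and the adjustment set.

desc(L)\{L}={K}; candidates ⊆ {A,V,Z}.
L↔K: latent back-door arc(s) into L.
size 0: {}; under {} L still reaches {A,K,V,Z} ∋ K.
size 1: {A}, {V}, {Z}; under {A} L still reaches {K} ∋ K.
size 2: {A,V}, {A,Z}, {V,Z}; under {A,V} L still reaches {K} ∋ K.
L↔K cannot be blocked by any observed set — no back-door set.
No mediator lies on a directed L→…→K path.
Neither criterion identifies P(K|do(L)) in this graph.

P(K|do(L)): not identifiable (no BD/FD set).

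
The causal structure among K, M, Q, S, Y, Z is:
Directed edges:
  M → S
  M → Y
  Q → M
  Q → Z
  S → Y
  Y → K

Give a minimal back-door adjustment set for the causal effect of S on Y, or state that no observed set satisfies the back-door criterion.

S→Y: minimal back-door set {M}.

desc(S)\{S}={K,Y}; candidates ⊆ {M,Q,Z}.
size 0: {}; under {} S still reaches {K,M,Q,Y,Z} ∋ Y.
{M}: S⊥Y given {M} in G with S→· removed — back-door holds.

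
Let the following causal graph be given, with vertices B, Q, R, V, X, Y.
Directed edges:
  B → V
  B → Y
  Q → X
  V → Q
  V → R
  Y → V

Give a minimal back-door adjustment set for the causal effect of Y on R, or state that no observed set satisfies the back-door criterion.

Y→R: minimal back-door set {B}.

desc(Y)\{Y}={Q,R,V,X}; candidates ⊆ {B}.
size 0: {}; under {} Y still reaches {B,Q,R,V,X} ∋ R.
{B}: Y⊥R given {B} in G with Y→· removed — back-door holds.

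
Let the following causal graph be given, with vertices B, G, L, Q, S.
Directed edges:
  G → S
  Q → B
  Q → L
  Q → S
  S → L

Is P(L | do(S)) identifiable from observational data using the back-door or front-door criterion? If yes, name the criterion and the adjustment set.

desc(S)\{S}={L}; candidates ⊆ {B,G,Q}.
size 0: {}; under {} S still reaches {B,G,L,Q} ∋ L.
{Q}: S⊥L given {Q} in G with S→· removed — back-door holds.
P(L|do(S)) = Σ_{Q} P(L|S,Q)·P(Q).

P(L|do(S)): backdoor, adjust for {Q}.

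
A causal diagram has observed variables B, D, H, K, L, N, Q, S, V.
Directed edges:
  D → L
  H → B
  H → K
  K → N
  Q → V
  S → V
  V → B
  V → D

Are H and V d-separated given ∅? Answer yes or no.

Yes — H ⊥ V | ∅.

Bayes-Ball from H | ∅ reaches {B,K,N}.
V ∉ reach(H|∅) ⇒ H ⊥ V | ∅.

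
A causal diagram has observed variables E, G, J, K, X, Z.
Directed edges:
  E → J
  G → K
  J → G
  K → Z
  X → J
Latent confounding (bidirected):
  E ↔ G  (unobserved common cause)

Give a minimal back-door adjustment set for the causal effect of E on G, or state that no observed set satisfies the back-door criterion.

desc(E)\{E}={G,J,K,Z}; candidates ⊆ {X}.
E↔G: latent back-door arc(s) into E.
size 0: {}; under {} E still reaches {G,K,Z} ∋ G.
size 1: {X}; under {X} E still reaches {G,K,Z} ∋ G.
E↔G cannot be blocked by any observed set — no back-door set.

E→G: no observed back-door set.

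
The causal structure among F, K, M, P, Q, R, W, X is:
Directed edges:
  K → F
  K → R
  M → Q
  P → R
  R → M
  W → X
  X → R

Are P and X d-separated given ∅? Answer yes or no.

Bayes-Ball from P | ∅ reaches {M,Q,R}.
X ∉ reach(P|∅) ⇒ P ⊥ X | ∅.

Yes — P ⊥ X | ∅.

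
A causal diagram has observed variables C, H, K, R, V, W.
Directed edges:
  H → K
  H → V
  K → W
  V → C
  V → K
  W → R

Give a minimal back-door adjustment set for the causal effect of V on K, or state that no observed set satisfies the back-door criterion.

V→K: minimal back-door set {H}.

desc(V)\{V}={C,K,R,W}; candidates ⊆ {H}.
size 0: {}; under {} V still reaches {H,K,R,W} ∋ K.
{H}: V⊥K given {H} in G with V→· removed — back-door holds.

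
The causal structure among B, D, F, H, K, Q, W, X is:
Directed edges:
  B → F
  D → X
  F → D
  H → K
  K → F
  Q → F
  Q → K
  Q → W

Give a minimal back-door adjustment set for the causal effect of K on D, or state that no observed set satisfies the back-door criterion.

K→D: minimal back-door set {Q}.

desc(K)\{K}={D,F,X}; candidates ⊆ {B,H,Q,W}.
size 0: {}; under {} K still reaches {D,F,H,Q,W,X} ∋ D.
{Q}: K⊥D given {Q} in G with K→· removed — back-door holds.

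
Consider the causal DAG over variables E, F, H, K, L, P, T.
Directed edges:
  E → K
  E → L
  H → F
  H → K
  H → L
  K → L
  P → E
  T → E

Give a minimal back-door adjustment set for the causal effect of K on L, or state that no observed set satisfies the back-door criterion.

desc(K)\{K}={L}; candidates ⊆ {E,F,H,P,T}.
size 0: {}; under {} K still reaches {E,F,H,L,P,T} ∋ L.
size 1: {E}, {F}, {H} …(+2); under {E} K still reaches {F,H,L} ∋ L.
{E,H}: K⊥L given {E,H} in G with K→· removed — back-door holds.

K→L: minimal back-door set {E, H}.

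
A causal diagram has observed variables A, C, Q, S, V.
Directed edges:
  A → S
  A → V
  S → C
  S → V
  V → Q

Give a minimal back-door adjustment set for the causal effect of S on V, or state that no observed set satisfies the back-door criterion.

S→V: minimal back-door set {A}.

desc(S)\{S}={C,Q,V}; candidates ⊆ {A}.
size 0: {}; under {} S still reaches {A,Q,V} ∋ V.
{A}: S⊥V given {A} in G with S→· removed — back-door holds.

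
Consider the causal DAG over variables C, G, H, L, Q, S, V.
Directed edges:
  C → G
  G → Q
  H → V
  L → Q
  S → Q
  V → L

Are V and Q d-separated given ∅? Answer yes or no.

No — V and Q are d-connected given ∅.

Bayes-Ball from V | ∅ reaches {H,L,Q}.
Q ∈ reach(V|∅) ⇒ V ⊥̸ Q | ∅.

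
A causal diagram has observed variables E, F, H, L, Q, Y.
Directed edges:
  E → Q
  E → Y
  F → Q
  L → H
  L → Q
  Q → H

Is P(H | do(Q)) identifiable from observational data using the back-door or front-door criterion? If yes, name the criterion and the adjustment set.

desc(Q)\{Q}={H}; candidates ⊆ {E,F,L,Y}.
size 0: {}; under {} Q still reaches {E,F,H,L,Y} ∋ H.
{L}: Q⊥H given {L} in G with Q→· removed — back-door holds.
P(H|do(Q)) = Σ_{L} P(H|Q,L)·P(L).

P(H|do(Q)): backdoor, adjust for {L}.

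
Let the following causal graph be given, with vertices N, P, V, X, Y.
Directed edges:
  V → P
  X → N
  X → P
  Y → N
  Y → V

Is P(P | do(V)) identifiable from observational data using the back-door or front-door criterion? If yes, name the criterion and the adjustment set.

desc(V)\{V}={P}; candidates ⊆ {N,X,Y}.
∅: V⊥P given ∅ in G with V→· removed — back-door holds.
P(P|do(V)) = P(P|V) — no adjustment needed.

P(P|do(V)): backdoor, adjust for ∅.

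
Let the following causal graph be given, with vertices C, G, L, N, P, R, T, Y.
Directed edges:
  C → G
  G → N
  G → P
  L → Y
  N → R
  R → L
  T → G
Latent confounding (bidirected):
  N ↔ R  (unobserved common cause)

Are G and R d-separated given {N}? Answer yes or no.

No — G and R are d-connected given {N}.

Bayes-Ball from G | {N} reaches {C,L,P,R,T,Y}.
R ∈ reach(G|{N}) ⇒ G ⊥̸ R | {N}.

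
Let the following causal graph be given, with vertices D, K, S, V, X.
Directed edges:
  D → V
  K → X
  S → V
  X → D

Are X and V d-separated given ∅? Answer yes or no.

No — X and V are d-connected given ∅.

Bayes-Ball from X | ∅ reaches {D,K,V}.
V ∈ reach(X|∅) ⇒ X ⊥̸ V | ∅.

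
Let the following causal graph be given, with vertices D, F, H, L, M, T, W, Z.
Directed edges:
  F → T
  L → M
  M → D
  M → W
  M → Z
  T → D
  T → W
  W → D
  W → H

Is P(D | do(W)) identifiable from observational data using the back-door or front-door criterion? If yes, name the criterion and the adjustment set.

P(D|do(W)): backdoor, adjust for {M, T}.

desc(W)\{W}={D,H}; candidates ⊆ {F,L,M,T,Z}.
size 0: {}; under {} W still reaches {D,F,L,M,T,Z} ∋ D.
size 1: {F}, {L}, {M} …(+2); under {F} W still reaches {D,L,M,T,Z} ∋ D.
{M,T}: W⊥D given {M,T} in G with W→· removed — back-door holds.
P(D|do(W)) = Σ_{M,T} P(D|W,M,T)·P(M,T).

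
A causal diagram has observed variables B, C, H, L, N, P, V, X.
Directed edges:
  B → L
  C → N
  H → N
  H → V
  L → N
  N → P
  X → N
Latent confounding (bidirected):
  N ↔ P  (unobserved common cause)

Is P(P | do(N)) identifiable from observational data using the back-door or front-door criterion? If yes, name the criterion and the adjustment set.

desc(N)\{N}={P}; candidates ⊆ {B,C,H,L,V,X}.
N↔P: latent back-door arc(s) into N.
size 0: {}; under {} N still reaches {B,C,H,L,P,V,X} ∋ P.
size 1: {B}, {C}, {H} …(+3); under {B} N still reaches {C,H,L,P,V,X} ∋ P.
size 2: {B,C}, {B,H}, {B,L} …(+12); under {B,C} N still reaches {H,L,P,V,X} ∋ P.
N↔P cannot be blocked by any observed set — no back-door set.
No mediator lies on a directed N→…→P path.
Neither criterion identifies P(P|do(N)) in this graph.

P(P|do(N)): not identifiable (no BD/FD set).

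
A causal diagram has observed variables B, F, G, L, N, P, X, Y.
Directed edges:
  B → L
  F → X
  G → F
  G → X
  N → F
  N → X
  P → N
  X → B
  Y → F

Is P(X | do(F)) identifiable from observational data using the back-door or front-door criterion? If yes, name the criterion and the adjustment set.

desc(F)\{F}={B,L,X}; candidates ⊆ {G,N,P,Y}.
size 0: {}; under {} F still reaches {B,G,L,N,P,X,Y} ∋ X.
size 1: {G}, {N}, {P} …(+1); under {G} F still reaches {B,L,N,P,X,Y} ∋ X.
{G,N}: F⊥X given {G,N} in G with F→· removed — back-door holds.
P(X|do(F)) = Σ_{G,N} P(X|F,G,N)·P(G,N).

P(X|do(F)): backdoor, adjust for {G, N}.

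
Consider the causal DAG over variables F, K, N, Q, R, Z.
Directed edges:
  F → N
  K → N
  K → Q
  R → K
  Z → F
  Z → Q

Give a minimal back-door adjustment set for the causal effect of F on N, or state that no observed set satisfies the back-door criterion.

desc(F)\{F}={N}; candidates ⊆ {K,Q,R,Z}.
∅: F⊥N given ∅ in G with F→· removed — back-door holds.

F→N: minimal back-door set ∅.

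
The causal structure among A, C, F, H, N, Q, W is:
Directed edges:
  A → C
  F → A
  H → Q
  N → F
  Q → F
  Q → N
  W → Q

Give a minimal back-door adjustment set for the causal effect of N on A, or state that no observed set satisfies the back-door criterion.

N→A: minimal back-door set {Q}.

desc(N)\{N}={A,C,F}; candidates ⊆ {H,Q,W}.
size 0: {}; under {} N still reaches {A,C,F,H,Q,W} ∋ A.
{Q}: N⊥A given {Q} in G with N→· removed — back-door holds.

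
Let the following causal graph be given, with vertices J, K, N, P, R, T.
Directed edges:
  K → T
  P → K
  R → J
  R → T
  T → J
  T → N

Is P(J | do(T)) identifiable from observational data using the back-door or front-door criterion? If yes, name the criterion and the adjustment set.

P(J|do(T)): backdoor, adjust for {R}.

desc(T)\{T}={J,N}; candidates ⊆ {K,P,R}.
size 0: {}; under {} T still reaches {J,K,P,R} ∋ J.
{R}: T⊥J given {R} in G with T→· removed — back-door holds.
P(J|do(T)) = Σ_{R} P(J|T,R)·P(R).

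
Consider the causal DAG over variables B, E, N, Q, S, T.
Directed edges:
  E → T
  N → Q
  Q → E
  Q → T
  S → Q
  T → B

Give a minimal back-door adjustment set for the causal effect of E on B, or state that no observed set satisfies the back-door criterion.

desc(E)\{E}={B,T}; candidates ⊆ {N,Q,S}.
size 0: {}; under {} E still reaches {B,N,Q,S,T} ∋ B.
{Q}: E⊥B given {Q} in G with E→· removed — back-door holds.

E→B: minimal back-door set {Q}.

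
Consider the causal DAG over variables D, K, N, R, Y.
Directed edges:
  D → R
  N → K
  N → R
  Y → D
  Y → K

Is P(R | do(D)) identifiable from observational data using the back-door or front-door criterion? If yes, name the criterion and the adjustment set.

P(R|do(D)): backdoor, adjust for ∅.

desc(D)\{D}={R}; candidates ⊆ {K,N,Y}.
∅: D⊥R given ∅ in G with D→· removed — back-door holds.
P(R|do(D)) = P(R|D) — no adjustment needed.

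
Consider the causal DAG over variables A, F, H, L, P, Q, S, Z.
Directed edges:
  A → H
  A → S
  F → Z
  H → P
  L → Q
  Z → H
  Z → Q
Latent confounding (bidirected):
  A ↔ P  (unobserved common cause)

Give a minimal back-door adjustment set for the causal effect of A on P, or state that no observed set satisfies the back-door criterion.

A→P: no observed back-door set.

desc(A)\{A}={H,P,S}; candidates ⊆ {F,L,Q,Z}.
A↔P: latent back-door arc(s) into A.
size 0: {}; under {} A still reaches {P} ∋ P.
size 1: {F}, {L}, {Q} …(+1); under {F} A still reaches {P} ∋ P.
size 2: {F,L}, {F,Q}, {F,Z} …(+3); under {F,L} A still reaches {P} ∋ P.
A↔P cannot be blocked by any observed set — no back-door set.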